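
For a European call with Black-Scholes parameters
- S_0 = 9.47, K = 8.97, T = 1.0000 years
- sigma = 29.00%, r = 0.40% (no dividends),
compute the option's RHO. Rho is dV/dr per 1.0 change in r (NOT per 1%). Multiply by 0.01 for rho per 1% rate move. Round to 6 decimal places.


d1 = 0.3458387280; d2 = 0.0558387280
phi(d1) = 0.3757840085; exp(-qT) = 1.0000000000; exp(-rT) = 0.9960079893
N(d2) = 0.5222648587
Rho = K*T*exp(-rT)*N(d2) = 8.9700 * 1.0000 * 0.9960079893 * 0.5222648587 = 4.666014

Answer: Rho = 4.666014


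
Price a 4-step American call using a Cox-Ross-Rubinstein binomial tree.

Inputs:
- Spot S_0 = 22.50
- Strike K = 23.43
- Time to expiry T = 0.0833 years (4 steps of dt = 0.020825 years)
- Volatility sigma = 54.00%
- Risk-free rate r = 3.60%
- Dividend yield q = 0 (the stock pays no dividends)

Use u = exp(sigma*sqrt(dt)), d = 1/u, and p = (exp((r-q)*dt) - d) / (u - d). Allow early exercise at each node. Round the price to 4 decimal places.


dt = T/N = 0.020825
u = exp(sigma*sqrt(dt)) = 1.081043; d = 1/u = 0.925032
p = (exp((r-q)*dt) - d) / (u - d) = 0.485335
Discount per step: exp(-r*dt) = 0.999251
Stock lattice S(k, i) with i counting down-moves:
  k=0: S(0,0) = 22.5000
  k=1: S(1,0) = 24.3235; S(1,1) = 20.8132
  k=2: S(2,0) = 26.2947; S(2,1) = 22.5000; S(2,2) = 19.2529
  k=3: S(3,0) = 28.4257; S(3,1) = 24.3235; S(3,2) = 20.8132; S(3,3) = 17.8096
  k=4: S(4,0) = 30.7295; S(4,1) = 26.2947; S(4,2) = 22.5000; S(4,3) = 19.2529; S(4,4) = 16.4744
Terminal payoffs V(N, i) = max(S_T - K, 0):
  V(4,0) = 7.299469; V(4,1) = 2.864734; V(4,2) = 0.000000; V(4,3) = 0.000000; V(4,4) = 0.000000
Backward induction: V(k, i) = exp(-r*dt) * [p * V(k+1, i) + (1-p) * V(k+1, i+1)]; then take max(V_cont, immediate exercise) for American.
  V(3,0) = exp(-r*dt) * [p*7.299469 + (1-p)*2.864734] = 5.013308; exercise = 4.995749; V(3,0) = max -> 5.013308
  V(3,1) = exp(-r*dt) * [p*2.864734 + (1-p)*0.000000] = 1.389315; exercise = 0.893477; V(3,1) = max -> 1.389315
  V(3,2) = exp(-r*dt) * [p*0.000000 + (1-p)*0.000000] = 0.000000; exercise = 0.000000; V(3,2) = max -> 0.000000
  V(3,3) = exp(-r*dt) * [p*0.000000 + (1-p)*0.000000] = 0.000000; exercise = 0.000000; V(3,3) = max -> 0.000000
  V(2,0) = exp(-r*dt) * [p*5.013308 + (1-p)*1.389315] = 3.145808; exercise = 2.864734; V(2,0) = max -> 3.145808
  V(2,1) = exp(-r*dt) * [p*1.389315 + (1-p)*0.000000] = 0.673778; exercise = 0.000000; V(2,1) = max -> 0.673778
  V(2,2) = exp(-r*dt) * [p*0.000000 + (1-p)*0.000000] = 0.000000; exercise = 0.000000; V(2,2) = max -> 0.000000
  V(1,0) = exp(-r*dt) * [p*3.145808 + (1-p)*0.673778] = 1.872138; exercise = 0.893477; V(1,0) = max -> 1.872138
  V(1,1) = exp(-r*dt) * [p*0.673778 + (1-p)*0.000000] = 0.326763; exercise = 0.000000; V(1,1) = max -> 0.326763
  V(0,0) = exp(-r*dt) * [p*1.872138 + (1-p)*0.326763] = 1.075981; exercise = 0.000000; V(0,0) = max -> 1.075981

Answer: Price = V(0,0) = 1.0760


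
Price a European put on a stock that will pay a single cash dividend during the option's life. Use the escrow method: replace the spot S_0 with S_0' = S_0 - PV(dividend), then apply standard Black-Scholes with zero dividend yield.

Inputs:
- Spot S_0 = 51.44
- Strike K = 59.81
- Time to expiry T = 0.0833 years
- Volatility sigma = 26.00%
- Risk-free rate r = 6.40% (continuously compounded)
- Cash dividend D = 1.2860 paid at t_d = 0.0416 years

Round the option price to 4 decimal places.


PV(D) = D * exp(-r * t_d) = 1.2860 * 0.99734114 = 1.28258071
S_0' = S_0 - PV(D) = 51.4400 - 1.28258071 = 50.15741929
d1 = (ln(S_0'/K) + (r + sigma^2/2)*T) / (sigma*sqrt(T)) = -2.23692054
d2 = d1 - sigma*sqrt(T) = -2.31196106
exp(-rT) = 0.99468299
N(-d1) = 0.98735423; N(-d2) = 0.98961009
P = K * exp(-rT) * N(-d2) - S_0' * N(-d1) = 59.8100 * 0.99468299 * 0.98961009 - 50.15741929 * 0.98735423 = 9.3507

Answer: Price = 9.3507


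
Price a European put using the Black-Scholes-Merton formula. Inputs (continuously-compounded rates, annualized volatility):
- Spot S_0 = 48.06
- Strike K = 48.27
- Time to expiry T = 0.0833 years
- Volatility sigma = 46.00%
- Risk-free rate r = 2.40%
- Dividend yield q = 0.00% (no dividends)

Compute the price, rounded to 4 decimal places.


Answer: Price = 2.6038

Derivation:
d1 = (ln(S/K) + (r - q + 0.5*sigma^2) * T) / (sigma * sqrt(T)) = 0.04859993
d2 = d1 - sigma * sqrt(T) = -0.08416408
exp(-rT) = 0.99800280; exp(-qT) = 1.00000000
P = K * exp(-rT) * N(-d2) - S_0 * exp(-qT) * N(-d1)
N(-d1) = 0.48061906; N(-d2) = 0.53353701
P = 48.2700 * 0.99800280 * 0.53353701 - 48.0600 * 1.00000000 * 0.48061906 = 2.6038


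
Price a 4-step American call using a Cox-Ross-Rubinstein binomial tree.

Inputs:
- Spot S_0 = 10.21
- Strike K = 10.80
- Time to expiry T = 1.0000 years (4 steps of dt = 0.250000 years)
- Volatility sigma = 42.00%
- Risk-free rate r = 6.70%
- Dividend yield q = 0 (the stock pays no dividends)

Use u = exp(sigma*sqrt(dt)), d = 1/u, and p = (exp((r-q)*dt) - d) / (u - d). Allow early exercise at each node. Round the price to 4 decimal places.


dt = T/N = 0.250000
u = exp(sigma*sqrt(dt)) = 1.233678; d = 1/u = 0.810584
p = (exp((r-q)*dt) - d) / (u - d) = 0.487615
Discount per step: exp(-r*dt) = 0.983390
Stock lattice S(k, i) with i counting down-moves:
  k=0: S(0,0) = 10.2100
  k=1: S(1,0) = 12.5959; S(1,1) = 8.2761
  k=2: S(2,0) = 15.5392; S(2,1) = 10.2100; S(2,2) = 6.7084
  k=3: S(3,0) = 19.1704; S(3,1) = 12.5959; S(3,2) = 8.2761; S(3,3) = 5.4378
  k=4: S(4,0) = 23.6501; S(4,1) = 15.5392; S(4,2) = 10.2100; S(4,3) = 6.7084; S(4,4) = 4.4078
Terminal payoffs V(N, i) = max(S_T - K, 0):
  V(4,0) = 12.850107; V(4,1) = 4.739227; V(4,2) = 0.000000; V(4,3) = 0.000000; V(4,4) = 0.000000
Backward induction: V(k, i) = exp(-r*dt) * [p * V(k+1, i) + (1-p) * V(k+1, i+1)]; then take max(V_cont, immediate exercise) for American.
  V(3,0) = exp(-r*dt) * [p*12.850107 + (1-p)*4.739227] = 8.549797; exercise = 8.370404; V(3,0) = max -> 8.549797
  V(3,1) = exp(-r*dt) * [p*4.739227 + (1-p)*0.000000] = 2.272532; exercise = 1.795853; V(3,1) = max -> 2.272532
  V(3,2) = exp(-r*dt) * [p*0.000000 + (1-p)*0.000000] = 0.000000; exercise = 0.000000; V(3,2) = max -> 0.000000
  V(3,3) = exp(-r*dt) * [p*0.000000 + (1-p)*0.000000] = 0.000000; exercise = 0.000000; V(3,3) = max -> 0.000000
  V(2,0) = exp(-r*dt) * [p*8.549797 + (1-p)*2.272532] = 5.244829; exercise = 4.739227; V(2,0) = max -> 5.244829
  V(2,1) = exp(-r*dt) * [p*2.272532 + (1-p)*0.000000] = 1.089714; exercise = 0.000000; V(2,1) = max -> 1.089714
  V(2,2) = exp(-r*dt) * [p*0.000000 + (1-p)*0.000000] = 0.000000; exercise = 0.000000; V(2,2) = max -> 0.000000
  V(1,0) = exp(-r*dt) * [p*5.244829 + (1-p)*1.089714] = 3.064055; exercise = 1.795853; V(1,0) = max -> 3.064055
  V(1,1) = exp(-r*dt) * [p*1.089714 + (1-p)*0.000000] = 0.522535; exercise = 0.000000; V(1,1) = max -> 0.522535
  V(0,0) = exp(-r*dt) * [p*3.064055 + (1-p)*0.522535] = 1.732553; exercise = 0.000000; V(0,0) = max -> 1.732553

Answer: Price = V(0,0) = 1.7326


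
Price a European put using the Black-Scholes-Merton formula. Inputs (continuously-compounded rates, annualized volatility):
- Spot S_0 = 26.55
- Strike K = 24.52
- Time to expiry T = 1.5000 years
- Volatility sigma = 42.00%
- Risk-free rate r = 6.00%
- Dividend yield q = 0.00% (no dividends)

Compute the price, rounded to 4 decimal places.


d1 = (ln(S/K) + (r - q + 0.5*sigma^2) * T) / (sigma * sqrt(T)) = 0.58679011
d2 = d1 - sigma * sqrt(T) = 0.07239727
exp(-rT) = 0.91393119; exp(-qT) = 1.00000000
P = K * exp(-rT) * N(-d2) - S_0 * exp(-qT) * N(-d1)
N(-d1) = 0.27867234; N(-d2) = 0.47114288
P = 24.5200 * 0.91393119 * 0.47114288 - 26.5500 * 1.00000000 * 0.27867234 = 3.1594

Answer: Price = 3.1594


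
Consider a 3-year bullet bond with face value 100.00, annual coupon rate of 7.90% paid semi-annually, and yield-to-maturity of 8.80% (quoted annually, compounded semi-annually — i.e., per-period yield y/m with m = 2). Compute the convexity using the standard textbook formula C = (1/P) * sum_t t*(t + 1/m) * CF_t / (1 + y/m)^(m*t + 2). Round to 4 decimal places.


Coupon per period c = face * coupon_rate / m = 3.950000
Periods per year m = 2; per-period yield y/m = 0.044000
Number of cashflows N = 6
Cashflows (t years, CF_t, discount factor 1/(1+y/m)^(m*t), PV):
  t = 0.5000: CF_t = 3.950000, DF = 0.957854, PV = 3.783525
  t = 1.0000: CF_t = 3.950000, DF = 0.917485, PV = 3.624066
  t = 1.5000: CF_t = 3.950000, DF = 0.878817, PV = 3.471328
  t = 2.0000: CF_t = 3.950000, DF = 0.841779, PV = 3.325026
  t = 2.5000: CF_t = 3.950000, DF = 0.806302, PV = 3.184891
  t = 3.0000: CF_t = 103.950000, DF = 0.772320, PV = 80.282613
Price P = sum_t PV_t = 97.671450
Convexity numerator sum_t t*(t + 1/m) * CF_t / (1+y/m)^(m*t + 2):
  t = 0.5000: term = 1.735664
  t = 1.0000: term = 4.987540
  t = 1.5000: term = 9.554674
  t = 2.0000: term = 15.253310
  t = 2.5000: term = 21.915676
  t = 3.0000: term = 773.410036
Convexity = (1/P) * sum = 826.856899 / 97.671450 = 8.465697

Answer: Convexity = 8.4657


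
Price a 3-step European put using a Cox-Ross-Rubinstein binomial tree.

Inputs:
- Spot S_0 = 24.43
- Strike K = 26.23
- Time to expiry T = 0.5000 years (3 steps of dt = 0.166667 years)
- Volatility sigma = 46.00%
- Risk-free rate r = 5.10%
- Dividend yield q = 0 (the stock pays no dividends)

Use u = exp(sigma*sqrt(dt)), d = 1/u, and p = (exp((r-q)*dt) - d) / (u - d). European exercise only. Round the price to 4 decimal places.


Answer: Price = V(0,0) = 4.0180

Derivation:
dt = T/N = 0.166667
u = exp(sigma*sqrt(dt)) = 1.206585; d = 1/u = 0.828785
p = (exp((r-q)*dt) - d) / (u - d) = 0.475784
Discount per step: exp(-r*dt) = 0.991536
Stock lattice S(k, i) with i counting down-moves:
  k=0: S(0,0) = 24.4300
  k=1: S(1,0) = 29.4769; S(1,1) = 20.2472
  k=2: S(2,0) = 35.5664; S(2,1) = 24.4300; S(2,2) = 16.7806
  k=3: S(3,0) = 42.9138; S(3,1) = 29.4769; S(3,2) = 20.2472; S(3,3) = 13.9075
Terminal payoffs V(N, i) = max(K - S_T, 0):
  V(3,0) = 0.000000; V(3,1) = 0.000000; V(3,2) = 5.982777; V(3,3) = 12.322486
Backward induction: V(k, i) = exp(-r*dt) * [p * V(k+1, i) + (1-p) * V(k+1, i+1)].
  V(2,0) = exp(-r*dt) * [p*0.000000 + (1-p)*0.000000] = 0.000000
  V(2,1) = exp(-r*dt) * [p*0.000000 + (1-p)*5.982777] = 3.109725
  V(2,2) = exp(-r*dt) * [p*5.982777 + (1-p)*12.322486] = 9.227390
  V(1,0) = exp(-r*dt) * [p*0.000000 + (1-p)*3.109725] = 1.616371
  V(1,1) = exp(-r*dt) * [p*3.109725 + (1-p)*9.227390] = 6.263241
  V(0,0) = exp(-r*dt) * [p*1.616371 + (1-p)*6.263241] = 4.018038


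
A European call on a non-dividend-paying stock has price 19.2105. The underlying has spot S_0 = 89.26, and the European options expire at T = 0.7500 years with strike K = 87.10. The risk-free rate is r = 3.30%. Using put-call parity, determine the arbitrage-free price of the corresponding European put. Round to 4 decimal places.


Put-call parity: C - P = S_0 * exp(-qT) - K * exp(-rT).
S_0 * exp(-qT) = 89.2600 * 1.00000000 = 89.26000000
K * exp(-rT) = 87.1000 * 0.97555377 = 84.97073337
P = C - S*exp(-qT) + K*exp(-rT)
P = 19.2105 - 89.26000000 + 84.97073337 = 14.9212

Answer: Put price = 14.9212


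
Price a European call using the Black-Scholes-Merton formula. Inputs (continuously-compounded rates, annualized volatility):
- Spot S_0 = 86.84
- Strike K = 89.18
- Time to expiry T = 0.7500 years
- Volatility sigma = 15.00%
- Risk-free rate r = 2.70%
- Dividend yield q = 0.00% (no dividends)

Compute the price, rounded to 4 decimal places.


d1 = (ln(S/K) + (r - q + 0.5*sigma^2) * T) / (sigma * sqrt(T)) = 0.01615076
d2 = d1 - sigma * sqrt(T) = -0.11375305
exp(-rT) = 0.97995365; exp(-qT) = 1.00000000
C = S_0 * exp(-qT) * N(d1) - K * exp(-rT) * N(d2)
N(d1) = 0.50644294; N(d2) = 0.45471678
C = 86.8400 * 1.00000000 * 0.50644294 - 89.1800 * 0.97995365 * 0.45471678 = 4.2408

Answer: Price = 4.2408


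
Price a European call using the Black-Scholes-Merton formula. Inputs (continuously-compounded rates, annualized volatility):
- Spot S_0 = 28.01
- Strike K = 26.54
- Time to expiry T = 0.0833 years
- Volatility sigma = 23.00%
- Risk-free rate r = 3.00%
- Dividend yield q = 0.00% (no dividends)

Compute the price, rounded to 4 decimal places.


Answer: Price = 1.7351

Derivation:
d1 = (ln(S/K) + (r - q + 0.5*sigma^2) * T) / (sigma * sqrt(T)) = 0.88293280
d2 = d1 - sigma * sqrt(T) = 0.81655080
exp(-rT) = 0.99750412; exp(-qT) = 1.00000000
C = S_0 * exp(-qT) * N(d1) - K * exp(-rT) * N(d2)
N(d1) = 0.81136371; N(d2) = 0.79290741
C = 28.0100 * 1.00000000 * 0.81136371 - 26.5400 * 0.99750412 * 0.79290741 = 1.7351


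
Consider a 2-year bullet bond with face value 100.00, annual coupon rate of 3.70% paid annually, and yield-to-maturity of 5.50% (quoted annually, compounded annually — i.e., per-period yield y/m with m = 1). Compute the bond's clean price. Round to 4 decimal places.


Coupon per period c = face * coupon_rate / m = 3.700000
Periods per year m = 1; per-period yield y/m = 0.055000
Number of cashflows N = 2
Cashflows (t years, CF_t, discount factor 1/(1+y/m)^(m*t), PV):
  t = 1.0000: CF_t = 3.700000, DF = 0.947867, PV = 3.507109
  t = 2.0000: CF_t = 103.700000, DF = 0.898452, PV = 93.169516
Price P = sum_t PV_t = 96.676625

Answer: Price = 96.6766


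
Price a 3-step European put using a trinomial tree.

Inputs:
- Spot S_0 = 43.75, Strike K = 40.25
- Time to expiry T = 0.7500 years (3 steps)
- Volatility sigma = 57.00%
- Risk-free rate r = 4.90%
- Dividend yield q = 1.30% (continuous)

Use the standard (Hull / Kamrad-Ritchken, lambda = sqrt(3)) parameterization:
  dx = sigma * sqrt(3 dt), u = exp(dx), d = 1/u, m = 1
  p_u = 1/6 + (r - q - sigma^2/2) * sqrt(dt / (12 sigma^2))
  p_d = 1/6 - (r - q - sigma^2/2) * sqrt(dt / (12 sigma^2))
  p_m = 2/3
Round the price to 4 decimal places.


dt = T/N = 0.250000; dx = sigma*sqrt(3*dt) = 0.493634
u = exp(dx) = 1.638260; d = 1/u = 0.610404
p_u = 0.134647, p_m = 0.666667, p_d = 0.198687
Discount per step: exp(-r*dt) = 0.987825
Stock lattice S(k, j) with j the centered position index:
  k=0: S(0,+0) = 43.7500
  k=1: S(1,-1) = 26.7052; S(1,+0) = 43.7500; S(1,+1) = 71.6739
  k=2: S(2,-2) = 16.3009; S(2,-1) = 26.7052; S(2,+0) = 43.7500; S(2,+1) = 71.6739; S(2,+2) = 117.4204
  k=3: S(3,-3) = 9.9502; S(3,-2) = 16.3009; S(3,-1) = 26.7052; S(3,+0) = 43.7500; S(3,+1) = 71.6739; S(3,+2) = 117.4204; S(3,+3) = 192.3651
Terminal payoffs V(N, j) = max(K - S_T, 0):
  V(3,-3) = 30.299845; V(3,-2) = 23.949062; V(3,-1) = 13.544831; V(3,+0) = 0.000000; V(3,+1) = 0.000000; V(3,+2) = 0.000000; V(3,+3) = 0.000000
Backward induction: V(k, j) = exp(-r*dt) * [p_u * V(k+1, j+1) + p_m * V(k+1, j) + p_d * V(k+1, j-1)]
  V(2,-2) = exp(-r*dt) * [p_u*13.544831 + p_m*23.949062 + p_d*30.299845] = 23.520092
  V(2,-1) = exp(-r*dt) * [p_u*0.000000 + p_m*13.544831 + p_d*23.949062] = 13.620375
  V(2,+0) = exp(-r*dt) * [p_u*0.000000 + p_m*0.000000 + p_d*13.544831] = 2.658414
  V(2,+1) = exp(-r*dt) * [p_u*0.000000 + p_m*0.000000 + p_d*0.000000] = 0.000000
  V(2,+2) = exp(-r*dt) * [p_u*0.000000 + p_m*0.000000 + p_d*0.000000] = 0.000000
  V(1,-1) = exp(-r*dt) * [p_u*2.658414 + p_m*13.620375 + p_d*23.520092] = 13.939519
  V(1,+0) = exp(-r*dt) * [p_u*0.000000 + p_m*2.658414 + p_d*13.620375] = 4.423938
  V(1,+1) = exp(-r*dt) * [p_u*0.000000 + p_m*0.000000 + p_d*2.658414] = 0.521761
  V(0,+0) = exp(-r*dt) * [p_u*0.521761 + p_m*4.423938 + p_d*13.939519] = 5.718660

Answer: Price = V(0,0) = 5.7187


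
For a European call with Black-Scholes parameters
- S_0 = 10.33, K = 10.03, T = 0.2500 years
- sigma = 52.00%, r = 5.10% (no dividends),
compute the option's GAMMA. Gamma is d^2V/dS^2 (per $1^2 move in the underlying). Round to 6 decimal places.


Answer: Gamma = 0.142322

Derivation:
d1 = 0.2923910814; d2 = 0.0323910814
phi(d1) = 0.3822483291; exp(-qT) = 1.0000000000; exp(-rT) = 0.9873309369
Gamma = exp(-qT) * phi(d1) / (S * sigma * sqrt(T)) = 1.0000000000 * 0.3822483291 / (10.3300 * 0.5200 * 0.5000000000) = 0.142322


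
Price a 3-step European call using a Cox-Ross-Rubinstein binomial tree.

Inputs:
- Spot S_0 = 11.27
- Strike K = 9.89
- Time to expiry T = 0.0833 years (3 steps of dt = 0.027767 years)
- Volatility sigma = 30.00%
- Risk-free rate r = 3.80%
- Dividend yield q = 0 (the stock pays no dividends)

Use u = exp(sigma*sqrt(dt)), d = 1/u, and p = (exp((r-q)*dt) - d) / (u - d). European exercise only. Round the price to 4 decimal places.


dt = T/N = 0.027767
u = exp(sigma*sqrt(dt)) = 1.051261; d = 1/u = 0.951239
p = (exp((r-q)*dt) - d) / (u - d) = 0.498060
Discount per step: exp(-r*dt) = 0.998945
Stock lattice S(k, i) with i counting down-moves:
  k=0: S(0,0) = 11.2700
  k=1: S(1,0) = 11.8477; S(1,1) = 10.7205
  k=2: S(2,0) = 12.4550; S(2,1) = 11.2700; S(2,2) = 10.1977
  k=3: S(3,0) = 13.0935; S(3,1) = 11.8477; S(3,2) = 10.7205; S(3,3) = 9.7005
Terminal payoffs V(N, i) = max(S_T - K, 0):
  V(3,0) = 3.203479; V(3,1) = 1.957707; V(3,2) = 0.830463; V(3,3) = 0.000000
Backward induction: V(k, i) = exp(-r*dt) * [p * V(k+1, i) + (1-p) * V(k+1, i+1)].
  V(2,0) = exp(-r*dt) * [p*3.203479 + (1-p)*1.957707] = 2.575457
  V(2,1) = exp(-r*dt) * [p*1.957707 + (1-p)*0.830463] = 1.390430
  V(2,2) = exp(-r*dt) * [p*0.830463 + (1-p)*0.000000] = 0.413184
  V(1,0) = exp(-r*dt) * [p*2.575457 + (1-p)*1.390430] = 1.978555
  V(1,1) = exp(-r*dt) * [p*1.390430 + (1-p)*0.413184] = 0.898962
  V(0,0) = exp(-r*dt) * [p*1.978555 + (1-p)*0.898962] = 1.435149

Answer: Price = V(0,0) = 1.4351


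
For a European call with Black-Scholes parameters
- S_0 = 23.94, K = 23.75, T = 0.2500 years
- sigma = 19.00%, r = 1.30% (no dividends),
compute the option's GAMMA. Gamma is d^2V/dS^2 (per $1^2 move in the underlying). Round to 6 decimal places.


d1 = 0.1655859963; d2 = 0.0705859963
phi(d1) = 0.3935103558; exp(-qT) = 1.0000000000; exp(-rT) = 0.9967552755
Gamma = exp(-qT) * phi(d1) / (S * sigma * sqrt(T)) = 1.0000000000 * 0.3935103558 / (23.9400 * 0.1900 * 0.5000000000) = 0.173025

Answer: Gamma = 0.173025


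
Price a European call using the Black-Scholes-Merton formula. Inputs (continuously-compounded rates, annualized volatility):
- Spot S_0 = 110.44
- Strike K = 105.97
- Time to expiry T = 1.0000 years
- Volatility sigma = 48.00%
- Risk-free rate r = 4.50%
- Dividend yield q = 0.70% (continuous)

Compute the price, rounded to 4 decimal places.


Answer: Price = 24.4564

Derivation:
d1 = (ln(S/K) + (r - q + 0.5*sigma^2) * T) / (sigma * sqrt(T)) = 0.40524240
d2 = d1 - sigma * sqrt(T) = -0.07475760
exp(-rT) = 0.95599748; exp(-qT) = 0.99302444
C = S_0 * exp(-qT) * N(d1) - K * exp(-rT) * N(d2)
N(d1) = 0.65735033; N(d2) = 0.47020379
C = 110.4400 * 0.99302444 * 0.65735033 - 105.9700 * 0.95599748 * 0.47020379 = 24.4564


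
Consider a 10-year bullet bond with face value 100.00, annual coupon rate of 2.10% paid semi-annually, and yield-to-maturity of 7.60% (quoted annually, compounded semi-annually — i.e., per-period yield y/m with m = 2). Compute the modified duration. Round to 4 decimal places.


Answer: Modified duration = 8.4223

Derivation:
Coupon per period c = face * coupon_rate / m = 1.050000
Periods per year m = 2; per-period yield y/m = 0.038000
Number of cashflows N = 20
Cashflows (t years, CF_t, discount factor 1/(1+y/m)^(m*t), PV):
  t = 0.5000: CF_t = 1.050000, DF = 0.963391, PV = 1.011561
  t = 1.0000: CF_t = 1.050000, DF = 0.928122, PV = 0.974529
  t = 1.5000: CF_t = 1.050000, DF = 0.894145, PV = 0.938852
  t = 2.0000: CF_t = 1.050000, DF = 0.861411, PV = 0.904482
  t = 2.5000: CF_t = 1.050000, DF = 0.829876, PV = 0.871370
  t = 3.0000: CF_t = 1.050000, DF = 0.799495, PV = 0.839470
  t = 3.5000: CF_t = 1.050000, DF = 0.770227, PV = 0.808738
  t = 4.0000: CF_t = 1.050000, DF = 0.742030, PV = 0.779131
  t = 4.5000: CF_t = 1.050000, DF = 0.714865, PV = 0.750608
  t = 5.0000: CF_t = 1.050000, DF = 0.688694, PV = 0.723129
  t = 5.5000: CF_t = 1.050000, DF = 0.663482, PV = 0.696656
  t = 6.0000: CF_t = 1.050000, DF = 0.639193, PV = 0.671152
  t = 6.5000: CF_t = 1.050000, DF = 0.615793, PV = 0.646582
  t = 7.0000: CF_t = 1.050000, DF = 0.593249, PV = 0.622912
  t = 7.5000: CF_t = 1.050000, DF = 0.571531, PV = 0.600107
  t = 8.0000: CF_t = 1.050000, DF = 0.550608, PV = 0.578138
  t = 8.5000: CF_t = 1.050000, DF = 0.530451, PV = 0.556973
  t = 9.0000: CF_t = 1.050000, DF = 0.511031, PV = 0.536583
  t = 9.5000: CF_t = 1.050000, DF = 0.492323, PV = 0.516939
  t = 10.0000: CF_t = 101.050000, DF = 0.474300, PV = 47.927993
Price P = sum_t PV_t = 61.955906
First compute Macaulay numerator sum_t t * PV_t:
  t * PV_t at t = 0.5000: 0.505780
  t * PV_t at t = 1.0000: 0.974529
  t * PV_t at t = 1.5000: 1.408278
  t * PV_t at t = 2.0000: 1.808964
  t * PV_t at t = 2.5000: 2.178425
  t * PV_t at t = 3.0000: 2.518410
  t * PV_t at t = 3.5000: 2.830583
  t * PV_t at t = 4.0000: 3.116524
  t * PV_t at t = 4.5000: 3.377735
  t * PV_t at t = 5.0000: 3.615645
  t * PV_t at t = 5.5000: 3.831608
  t * PV_t at t = 6.0000: 4.026914
  t * PV_t at t = 6.5000: 4.202784
  t * PV_t at t = 7.0000: 4.360381
  t * PV_t at t = 7.5000: 4.500806
  t * PV_t at t = 8.0000: 4.625105
  t * PV_t at t = 8.5000: 4.734272
  t * PV_t at t = 9.0000: 4.829247
  t * PV_t at t = 9.5000: 4.910924
  t * PV_t at t = 10.0000: 479.279935
Macaulay duration D = 541.636848 / 61.955906 = 8.742296
Modified duration = D / (1 + y/m) = 8.742296 / (1 + 0.038000) = 8.422250


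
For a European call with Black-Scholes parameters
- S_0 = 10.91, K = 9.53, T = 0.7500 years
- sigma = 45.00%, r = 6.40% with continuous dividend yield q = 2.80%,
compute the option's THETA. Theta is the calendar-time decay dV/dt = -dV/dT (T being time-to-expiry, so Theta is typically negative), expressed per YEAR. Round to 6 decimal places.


d1 = 0.6111511308; d2 = 0.2214396991
phi(d1) = 0.3309819670; exp(-qT) = 0.9792189646; exp(-rT) = 0.9531337871
Theta = -S*exp(-qT)*phi(d1)*sigma/(2*sqrt(T)) - r*K*exp(-rT)*N(d2) + q*S*exp(-qT)*N(d1)
N(d1) = 0.7294502337; N(d2) = 0.5876249579; sqrt(T) = 0.8660254038
Term 1 = -10.9100 * 0.9792189646 * 0.3309819670 * 0.4500 / (2 * 0.8660254038) = -0.9186726466
Term 2 = -0.0640 * 9.5300 * 0.9531337871 * 0.5876249579 = -0.3416071661
Term 3 = 0.0280 * 10.9100 * 0.9792189646 * 0.7294502337 = 0.2182017682
Theta = -0.9186726466 + (-0.3416071661) + (0.2182017682) = -1.042078

Answer: Theta = -1.042078


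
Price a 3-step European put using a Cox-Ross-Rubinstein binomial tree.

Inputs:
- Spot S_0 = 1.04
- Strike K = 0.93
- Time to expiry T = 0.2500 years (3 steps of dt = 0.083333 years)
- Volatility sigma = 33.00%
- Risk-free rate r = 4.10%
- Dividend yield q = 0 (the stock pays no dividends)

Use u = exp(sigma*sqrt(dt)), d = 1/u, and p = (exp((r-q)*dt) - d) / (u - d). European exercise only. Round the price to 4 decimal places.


Answer: Price = V(0,0) = 0.0190

Derivation:
dt = T/N = 0.083333
u = exp(sigma*sqrt(dt)) = 1.099948; d = 1/u = 0.909134
p = (exp((r-q)*dt) - d) / (u - d) = 0.494139
Discount per step: exp(-r*dt) = 0.996589
Stock lattice S(k, i) with i counting down-moves:
  k=0: S(0,0) = 1.0400
  k=1: S(1,0) = 1.1439; S(1,1) = 0.9455
  k=2: S(2,0) = 1.2583; S(2,1) = 1.0400; S(2,2) = 0.8596
  k=3: S(3,0) = 1.3840; S(3,1) = 1.1439; S(3,2) = 0.9455; S(3,3) = 0.7815
Terminal payoffs V(N, i) = max(K - S_T, 0):
  V(3,0) = 0.000000; V(3,1) = 0.000000; V(3,2) = 0.000000; V(3,3) = 0.148522
Backward induction: V(k, i) = exp(-r*dt) * [p * V(k+1, i) + (1-p) * V(k+1, i+1)].
  V(2,0) = exp(-r*dt) * [p*0.000000 + (1-p)*0.000000] = 0.000000
  V(2,1) = exp(-r*dt) * [p*0.000000 + (1-p)*0.000000] = 0.000000
  V(2,2) = exp(-r*dt) * [p*0.000000 + (1-p)*0.148522] = 0.074875
  V(1,0) = exp(-r*dt) * [p*0.000000 + (1-p)*0.000000] = 0.000000
  V(1,1) = exp(-r*dt) * [p*0.000000 + (1-p)*0.074875] = 0.037747
  V(0,0) = exp(-r*dt) * [p*0.000000 + (1-p)*0.037747] = 0.019030


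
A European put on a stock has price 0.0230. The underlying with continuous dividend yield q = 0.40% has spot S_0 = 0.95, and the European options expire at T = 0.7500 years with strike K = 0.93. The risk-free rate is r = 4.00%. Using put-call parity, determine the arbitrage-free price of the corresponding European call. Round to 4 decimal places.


Put-call parity: C - P = S_0 * exp(-qT) - K * exp(-rT).
S_0 * exp(-qT) = 0.9500 * 0.99700450 = 0.94715427
K * exp(-rT) = 0.9300 * 0.97044553 = 0.90251435
C = P + S*exp(-qT) - K*exp(-rT)
C = 0.0230 + 0.94715427 - 0.90251435 = 0.0676

Answer: Call price = 0.0676


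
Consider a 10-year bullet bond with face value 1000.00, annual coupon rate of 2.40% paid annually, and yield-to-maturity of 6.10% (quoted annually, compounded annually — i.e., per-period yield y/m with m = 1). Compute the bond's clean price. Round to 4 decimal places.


Answer: Price = 728.9623

Derivation:
Coupon per period c = face * coupon_rate / m = 24.000000
Periods per year m = 1; per-period yield y/m = 0.061000
Number of cashflows N = 10
Cashflows (t years, CF_t, discount factor 1/(1+y/m)^(m*t), PV):
  t = 1.0000: CF_t = 24.000000, DF = 0.942507, PV = 22.620170
  t = 2.0000: CF_t = 24.000000, DF = 0.888320, PV = 21.319670
  t = 3.0000: CF_t = 24.000000, DF = 0.837247, PV = 20.093939
  t = 4.0000: CF_t = 24.000000, DF = 0.789112, PV = 18.938680
  t = 5.0000: CF_t = 24.000000, DF = 0.743743, PV = 17.849840
  t = 6.0000: CF_t = 24.000000, DF = 0.700983, PV = 16.823600
  t = 7.0000: CF_t = 24.000000, DF = 0.660682, PV = 15.856362
  t = 8.0000: CF_t = 24.000000, DF = 0.622697, PV = 14.944733
  t = 9.0000: CF_t = 24.000000, DF = 0.586897, PV = 14.085517
  t = 10.0000: CF_t = 1024.000000, DF = 0.553154, PV = 566.429831
Price P = sum_t PV_t = 728.962342


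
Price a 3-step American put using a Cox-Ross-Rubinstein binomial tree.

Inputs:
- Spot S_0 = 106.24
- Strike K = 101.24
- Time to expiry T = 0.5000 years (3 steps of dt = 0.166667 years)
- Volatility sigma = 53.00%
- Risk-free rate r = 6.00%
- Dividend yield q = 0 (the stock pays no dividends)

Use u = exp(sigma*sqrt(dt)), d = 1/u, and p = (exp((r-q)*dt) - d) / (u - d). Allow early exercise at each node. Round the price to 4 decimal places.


Answer: Price = V(0,0) = 12.9479

Derivation:
dt = T/N = 0.166667
u = exp(sigma*sqrt(dt)) = 1.241564; d = 1/u = 0.805436
p = (exp((r-q)*dt) - d) / (u - d) = 0.469161
Discount per step: exp(-r*dt) = 0.990050
Stock lattice S(k, i) with i counting down-moves:
  k=0: S(0,0) = 106.2400
  k=1: S(1,0) = 131.9037; S(1,1) = 85.5695
  k=2: S(2,0) = 163.7669; S(2,1) = 106.2400; S(2,2) = 68.9208
  k=3: S(3,0) = 203.3270; S(3,1) = 131.9037; S(3,2) = 85.5695; S(3,3) = 55.5113
Terminal payoffs V(N, i) = max(K - S_T, 0):
  V(3,0) = 0.000000; V(3,1) = 0.000000; V(3,2) = 15.670485; V(3,3) = 45.728739
Backward induction: V(k, i) = exp(-r*dt) * [p * V(k+1, i) + (1-p) * V(k+1, i+1)]; then take max(V_cont, immediate exercise) for American.
  V(2,0) = exp(-r*dt) * [p*0.000000 + (1-p)*0.000000] = 0.000000; exercise = 0.000000; V(2,0) = max -> 0.000000
  V(2,1) = exp(-r*dt) * [p*0.000000 + (1-p)*15.670485] = 8.235730; exercise = 0.000000; V(2,1) = max -> 8.235730
  V(2,2) = exp(-r*dt) * [p*15.670485 + (1-p)*45.728739] = 31.311881; exercise = 32.319236; V(2,2) = max -> 32.319236
  V(1,0) = exp(-r*dt) * [p*0.000000 + (1-p)*8.235730] = 4.328344; exercise = 0.000000; V(1,0) = max -> 4.328344
  V(1,1) = exp(-r*dt) * [p*8.235730 + (1-p)*32.319236] = 20.811034; exercise = 15.670485; V(1,1) = max -> 20.811034
  V(0,0) = exp(-r*dt) * [p*4.328344 + (1-p)*20.811034] = 12.947866; exercise = 0.000000; V(0,0) = max -> 12.947866


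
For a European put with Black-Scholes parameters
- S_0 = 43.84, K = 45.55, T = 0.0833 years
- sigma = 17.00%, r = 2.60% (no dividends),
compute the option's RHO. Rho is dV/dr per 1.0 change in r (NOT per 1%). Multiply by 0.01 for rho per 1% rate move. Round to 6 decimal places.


Answer: Rho = -2.939718

Derivation:
d1 = -0.7111897827; d2 = -0.7602547396
phi(d1) = 0.3097982541; exp(-qT) = 1.0000000000; exp(-rT) = 0.9978365437
N(-d2) = 0.7764488348
Rho = -K*T*exp(-rT)*N(-d2) = -45.5500 * 0.0833 * 0.9978365437 * 0.7764488348 = -2.939718


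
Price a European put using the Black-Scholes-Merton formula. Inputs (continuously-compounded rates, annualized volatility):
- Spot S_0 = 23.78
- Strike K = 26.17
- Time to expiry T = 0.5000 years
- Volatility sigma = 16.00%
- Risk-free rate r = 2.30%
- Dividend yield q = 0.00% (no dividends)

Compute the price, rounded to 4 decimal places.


Answer: Price = 2.4618

Derivation:
d1 = (ln(S/K) + (r - q + 0.5*sigma^2) * T) / (sigma * sqrt(T)) = -0.68826968
d2 = d1 - sigma * sqrt(T) = -0.80140676
exp(-rT) = 0.98856587; exp(-qT) = 1.00000000
P = K * exp(-rT) * N(-d2) - S_0 * exp(-qT) * N(-d1)
N(-d1) = 0.75435851; N(-d2) = 0.78855190
P = 26.1700 * 0.98856587 * 0.78855190 - 23.7800 * 1.00000000 * 0.75435851 = 2.4618


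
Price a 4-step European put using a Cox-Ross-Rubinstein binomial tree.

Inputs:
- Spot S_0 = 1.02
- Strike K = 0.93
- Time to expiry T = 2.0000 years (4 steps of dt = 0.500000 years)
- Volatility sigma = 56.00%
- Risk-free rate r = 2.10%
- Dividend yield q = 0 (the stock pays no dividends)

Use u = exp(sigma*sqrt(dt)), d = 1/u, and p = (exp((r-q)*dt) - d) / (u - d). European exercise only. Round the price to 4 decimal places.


Answer: Price = V(0,0) = 0.2298

Derivation:
dt = T/N = 0.500000
u = exp(sigma*sqrt(dt)) = 1.485839; d = 1/u = 0.673020
p = (exp((r-q)*dt) - d) / (u - d) = 0.415265
Discount per step: exp(-r*dt) = 0.989555
Stock lattice S(k, i) with i counting down-moves:
  k=0: S(0,0) = 1.0200
  k=1: S(1,0) = 1.5156; S(1,1) = 0.6865
  k=2: S(2,0) = 2.2519; S(2,1) = 1.0200; S(2,2) = 0.4620
  k=3: S(3,0) = 3.3459; S(3,1) = 1.5156; S(3,2) = 0.6865; S(3,3) = 0.3109
  k=4: S(4,0) = 4.9715; S(4,1) = 2.2519; S(4,2) = 1.0200; S(4,3) = 0.4620; S(4,4) = 0.2093
Terminal payoffs V(N, i) = max(K - S_T, 0):
  V(4,0) = 0.000000; V(4,1) = 0.000000; V(4,2) = 0.000000; V(4,3) = 0.467985; V(4,4) = 0.720727
Backward induction: V(k, i) = exp(-r*dt) * [p * V(k+1, i) + (1-p) * V(k+1, i+1)].
  V(3,0) = exp(-r*dt) * [p*0.000000 + (1-p)*0.000000] = 0.000000
  V(3,1) = exp(-r*dt) * [p*0.000000 + (1-p)*0.000000] = 0.000000
  V(3,2) = exp(-r*dt) * [p*0.000000 + (1-p)*0.467985] = 0.270789
  V(3,3) = exp(-r*dt) * [p*0.467985 + (1-p)*0.720727] = 0.609340
  V(2,0) = exp(-r*dt) * [p*0.000000 + (1-p)*0.000000] = 0.000000
  V(2,1) = exp(-r*dt) * [p*0.000000 + (1-p)*0.270789] = 0.156686
  V(2,2) = exp(-r*dt) * [p*0.270789 + (1-p)*0.609340] = 0.463856
  V(1,0) = exp(-r*dt) * [p*0.000000 + (1-p)*0.156686] = 0.090663
  V(1,1) = exp(-r*dt) * [p*0.156686 + (1-p)*0.463856] = 0.332786
  V(0,0) = exp(-r*dt) * [p*0.090663 + (1-p)*0.332786] = 0.229815


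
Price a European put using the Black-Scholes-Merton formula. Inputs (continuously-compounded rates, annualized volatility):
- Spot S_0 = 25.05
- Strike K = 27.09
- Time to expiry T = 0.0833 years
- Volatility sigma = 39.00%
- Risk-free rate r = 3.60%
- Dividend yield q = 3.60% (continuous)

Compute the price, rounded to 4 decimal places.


d1 = (ln(S/K) + (r - q + 0.5*sigma^2) * T) / (sigma * sqrt(T)) = -0.63926228
d2 = d1 - sigma * sqrt(T) = -0.75182307
exp(-rT) = 0.99700569; exp(-qT) = 0.99700569
P = K * exp(-rT) * N(-d2) - S_0 * exp(-qT) * N(-d1)
N(-d1) = 0.73867384; N(-d2) = 0.77392127
P = 27.0900 * 0.99700569 * 0.77392127 - 25.0500 * 0.99700569 * 0.73867384 = 2.4544

Answer: Price = 2.4544


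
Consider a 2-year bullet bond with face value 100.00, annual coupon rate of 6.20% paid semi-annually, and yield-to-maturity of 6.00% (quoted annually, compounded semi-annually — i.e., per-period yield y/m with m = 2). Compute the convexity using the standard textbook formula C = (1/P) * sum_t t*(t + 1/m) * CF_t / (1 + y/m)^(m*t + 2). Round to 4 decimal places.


Coupon per period c = face * coupon_rate / m = 3.100000
Periods per year m = 2; per-period yield y/m = 0.030000
Number of cashflows N = 4
Cashflows (t years, CF_t, discount factor 1/(1+y/m)^(m*t), PV):
  t = 0.5000: CF_t = 3.100000, DF = 0.970874, PV = 3.009709
  t = 1.0000: CF_t = 3.100000, DF = 0.942596, PV = 2.922047
  t = 1.5000: CF_t = 3.100000, DF = 0.915142, PV = 2.836939
  t = 2.0000: CF_t = 103.100000, DF = 0.888487, PV = 91.603015
Price P = sum_t PV_t = 100.371710
Convexity numerator sum_t t*(t + 1/m) * CF_t / (1+y/m)^(m*t + 2):
  t = 0.5000: term = 1.418470
  t = 1.0000: term = 4.131465
  t = 1.5000: term = 8.022262
  t = 2.0000: term = 431.723134
Convexity = (1/P) * sum = 445.295330 / 100.371710 = 4.436463

Answer: Convexity = 4.4365


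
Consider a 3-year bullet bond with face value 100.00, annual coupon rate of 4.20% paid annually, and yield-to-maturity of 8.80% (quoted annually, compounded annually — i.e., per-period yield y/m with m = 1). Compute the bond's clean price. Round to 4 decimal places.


Answer: Price = 88.3144

Derivation:
Coupon per period c = face * coupon_rate / m = 4.200000
Periods per year m = 1; per-period yield y/m = 0.088000
Number of cashflows N = 3
Cashflows (t years, CF_t, discount factor 1/(1+y/m)^(m*t), PV):
  t = 1.0000: CF_t = 4.200000, DF = 0.919118, PV = 3.860294
  t = 2.0000: CF_t = 4.200000, DF = 0.844777, PV = 3.548064
  t = 3.0000: CF_t = 104.200000, DF = 0.776450, PV = 80.906056
Price P = sum_t PV_t = 88.314415


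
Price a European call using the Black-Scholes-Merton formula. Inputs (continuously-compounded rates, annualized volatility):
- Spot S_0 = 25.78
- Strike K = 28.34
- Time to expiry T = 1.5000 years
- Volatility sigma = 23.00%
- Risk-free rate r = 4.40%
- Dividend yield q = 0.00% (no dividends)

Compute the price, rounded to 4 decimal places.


Answer: Price = 2.5697

Derivation:
d1 = (ln(S/K) + (r - q + 0.5*sigma^2) * T) / (sigma * sqrt(T)) = 0.03904900
d2 = d1 - sigma * sqrt(T) = -0.24264232
exp(-rT) = 0.93613086; exp(-qT) = 1.00000000
C = S_0 * exp(-qT) * N(d1) - K * exp(-rT) * N(d2)
N(d1) = 0.51557434; N(d2) = 0.40414125
C = 25.7800 * 1.00000000 * 0.51557434 - 28.3400 * 0.93613086 * 0.40414125 = 2.5697


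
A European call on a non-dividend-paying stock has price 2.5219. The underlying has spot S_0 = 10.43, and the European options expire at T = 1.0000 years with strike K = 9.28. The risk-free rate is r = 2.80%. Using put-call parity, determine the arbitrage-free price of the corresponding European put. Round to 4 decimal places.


Put-call parity: C - P = S_0 * exp(-qT) - K * exp(-rT).
S_0 * exp(-qT) = 10.4300 * 1.00000000 = 10.43000000
K * exp(-rT) = 9.2800 * 0.97238837 = 9.02376404
P = C - S*exp(-qT) + K*exp(-rT)
P = 2.5219 - 10.43000000 + 9.02376404 = 1.1157

Answer: Put price = 1.1157


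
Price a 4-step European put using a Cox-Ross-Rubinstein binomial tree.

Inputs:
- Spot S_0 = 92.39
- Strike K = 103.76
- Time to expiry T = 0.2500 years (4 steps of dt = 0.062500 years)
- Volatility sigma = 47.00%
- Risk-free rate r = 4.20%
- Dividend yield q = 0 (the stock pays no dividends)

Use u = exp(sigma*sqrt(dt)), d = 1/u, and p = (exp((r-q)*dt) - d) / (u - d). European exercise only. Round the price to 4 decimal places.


dt = T/N = 0.062500
u = exp(sigma*sqrt(dt)) = 1.124682; d = 1/u = 0.889141
p = (exp((r-q)*dt) - d) / (u - d) = 0.481818
Discount per step: exp(-r*dt) = 0.997378
Stock lattice S(k, i) with i counting down-moves:
  k=0: S(0,0) = 92.3900
  k=1: S(1,0) = 103.9093; S(1,1) = 82.1477
  k=2: S(2,0) = 116.8649; S(2,1) = 92.3900; S(2,2) = 73.0408
  k=3: S(3,0) = 131.4358; S(3,1) = 103.9093; S(3,2) = 82.1477; S(3,3) = 64.9436
  k=4: S(4,0) = 147.8235; S(4,1) = 116.8649; S(4,2) = 92.3900; S(4,3) = 73.0408; S(4,4) = 57.7440
Terminal payoffs V(N, i) = max(K - S_T, 0):
  V(4,0) = 0.000000; V(4,1) = 0.000000; V(4,2) = 11.370000; V(4,3) = 30.719159; V(4,4) = 46.016040
Backward induction: V(k, i) = exp(-r*dt) * [p * V(k+1, i) + (1-p) * V(k+1, i+1)].
  V(3,0) = exp(-r*dt) * [p*0.000000 + (1-p)*0.000000] = 0.000000
  V(3,1) = exp(-r*dt) * [p*0.000000 + (1-p)*11.370000] = 5.876285
  V(3,2) = exp(-r*dt) * [p*11.370000 + (1-p)*30.719159] = 21.340295
  V(3,3) = exp(-r*dt) * [p*30.719159 + (1-p)*46.016040] = 38.544417
  V(2,0) = exp(-r*dt) * [p*0.000000 + (1-p)*5.876285] = 3.037003
  V(2,1) = exp(-r*dt) * [p*5.876285 + (1-p)*21.340295] = 13.853045
  V(2,2) = exp(-r*dt) * [p*21.340295 + (1-p)*38.544417] = 30.175847
  V(1,0) = exp(-r*dt) * [p*3.037003 + (1-p)*13.853045] = 8.619027
  V(1,1) = exp(-r*dt) * [p*13.853045 + (1-p)*30.175847] = 22.252738
  V(0,0) = exp(-r*dt) * [p*8.619027 + (1-p)*22.252738] = 15.642656

Answer: Price = V(0,0) = 15.6427


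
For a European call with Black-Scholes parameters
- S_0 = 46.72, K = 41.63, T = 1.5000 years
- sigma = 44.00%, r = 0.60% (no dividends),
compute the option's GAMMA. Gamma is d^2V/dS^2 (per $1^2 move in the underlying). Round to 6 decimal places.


Answer: Gamma = 0.013982

Derivation:
d1 = 0.5001993098; d2 = -0.0386884336
phi(d1) = 0.3520302365; exp(-qT) = 1.0000000000; exp(-rT) = 0.9910403788
Gamma = exp(-qT) * phi(d1) / (S * sigma * sqrt(T)) = 1.0000000000 * 0.3520302365 / (46.7200 * 0.4400 * 1.2247448714) = 0.013982


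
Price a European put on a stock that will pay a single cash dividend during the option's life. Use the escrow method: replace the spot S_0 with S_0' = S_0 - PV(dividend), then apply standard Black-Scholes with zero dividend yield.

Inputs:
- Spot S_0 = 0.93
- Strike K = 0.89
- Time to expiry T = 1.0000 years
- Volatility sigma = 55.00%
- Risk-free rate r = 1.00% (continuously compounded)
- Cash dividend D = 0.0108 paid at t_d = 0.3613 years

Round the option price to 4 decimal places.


Answer: Price = 0.1766

Derivation:
PV(D) = D * exp(-r * t_d) = 0.0108 * 0.99639352 = 0.01076105
S_0' = S_0 - PV(D) = 0.9300 - 0.01076105 = 0.91923895
d1 = (ln(S_0'/K) + (r + sigma^2/2)*T) / (sigma*sqrt(T)) = 0.35195388
d2 = d1 - sigma*sqrt(T) = -0.19804612
exp(-rT) = 0.99004983
N(-d1) = 0.36243642; N(-d2) = 0.57849551
P = K * exp(-rT) * N(-d2) - S_0' * N(-d1) = 0.8900 * 0.99004983 * 0.57849551 - 0.91923895 * 0.36243642 = 0.1766


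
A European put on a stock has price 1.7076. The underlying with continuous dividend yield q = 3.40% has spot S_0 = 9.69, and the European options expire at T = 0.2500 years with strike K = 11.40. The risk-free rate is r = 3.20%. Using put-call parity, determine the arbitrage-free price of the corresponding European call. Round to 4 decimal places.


Put-call parity: C - P = S_0 * exp(-qT) - K * exp(-rT).
S_0 * exp(-qT) = 9.6900 * 0.99153602 = 9.60798406
K * exp(-rT) = 11.4000 * 0.99203191 = 11.30916383
C = P + S*exp(-qT) - K*exp(-rT)
C = 1.7076 + 9.60798406 - 11.30916383 = 0.0064

Answer: Call price = 0.0064


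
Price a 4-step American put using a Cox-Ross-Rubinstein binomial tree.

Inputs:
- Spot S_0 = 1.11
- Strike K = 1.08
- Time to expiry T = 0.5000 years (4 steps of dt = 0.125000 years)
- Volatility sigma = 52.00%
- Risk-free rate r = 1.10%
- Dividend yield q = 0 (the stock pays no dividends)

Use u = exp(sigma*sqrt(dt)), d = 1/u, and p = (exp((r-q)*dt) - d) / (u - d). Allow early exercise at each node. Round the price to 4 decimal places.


Answer: Price = V(0,0) = 0.1377

Derivation:
dt = T/N = 0.125000
u = exp(sigma*sqrt(dt)) = 1.201833; d = 1/u = 0.832062
p = (exp((r-q)*dt) - d) / (u - d) = 0.457888
Discount per step: exp(-r*dt) = 0.998626
Stock lattice S(k, i) with i counting down-moves:
  k=0: S(0,0) = 1.1100
  k=1: S(1,0) = 1.3340; S(1,1) = 0.9236
  k=2: S(2,0) = 1.6033; S(2,1) = 1.1100; S(2,2) = 0.7685
  k=3: S(3,0) = 1.9269; S(3,1) = 1.3340; S(3,2) = 0.9236; S(3,3) = 0.6394
  k=4: S(4,0) = 2.3158; S(4,1) = 1.6033; S(4,2) = 1.1100; S(4,3) = 0.7685; S(4,4) = 0.5320
Terminal payoffs V(N, i) = max(K - S_T, 0):
  V(4,0) = 0.000000; V(4,1) = 0.000000; V(4,2) = 0.000000; V(4,3) = 0.311516; V(4,4) = 0.547957
Backward induction: V(k, i) = exp(-r*dt) * [p * V(k+1, i) + (1-p) * V(k+1, i+1)]; then take max(V_cont, immediate exercise) for American.
  V(3,0) = exp(-r*dt) * [p*0.000000 + (1-p)*0.000000] = 0.000000; exercise = 0.000000; V(3,0) = max -> 0.000000
  V(3,1) = exp(-r*dt) * [p*0.000000 + (1-p)*0.000000] = 0.000000; exercise = 0.000000; V(3,1) = max -> 0.000000
  V(3,2) = exp(-r*dt) * [p*0.000000 + (1-p)*0.311516] = 0.168644; exercise = 0.156411; V(3,2) = max -> 0.168644
  V(3,3) = exp(-r*dt) * [p*0.311516 + (1-p)*0.547957] = 0.439089; exercise = 0.440573; V(3,3) = max -> 0.440573
  V(2,0) = exp(-r*dt) * [p*0.000000 + (1-p)*0.000000] = 0.000000; exercise = 0.000000; V(2,0) = max -> 0.000000
  V(2,1) = exp(-r*dt) * [p*0.000000 + (1-p)*0.168644] = 0.091299; exercise = 0.000000; V(2,1) = max -> 0.091299
  V(2,2) = exp(-r*dt) * [p*0.168644 + (1-p)*0.440573] = 0.315626; exercise = 0.311516; V(2,2) = max -> 0.315626
  V(1,0) = exp(-r*dt) * [p*0.000000 + (1-p)*0.091299] = 0.049426; exercise = 0.000000; V(1,0) = max -> 0.049426
  V(1,1) = exp(-r*dt) * [p*0.091299 + (1-p)*0.315626] = 0.212617; exercise = 0.156411; V(1,1) = max -> 0.212617
  V(0,0) = exp(-r*dt) * [p*0.049426 + (1-p)*0.212617] = 0.137704; exercise = 0.000000; V(0,0) = max -> 0.137704
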